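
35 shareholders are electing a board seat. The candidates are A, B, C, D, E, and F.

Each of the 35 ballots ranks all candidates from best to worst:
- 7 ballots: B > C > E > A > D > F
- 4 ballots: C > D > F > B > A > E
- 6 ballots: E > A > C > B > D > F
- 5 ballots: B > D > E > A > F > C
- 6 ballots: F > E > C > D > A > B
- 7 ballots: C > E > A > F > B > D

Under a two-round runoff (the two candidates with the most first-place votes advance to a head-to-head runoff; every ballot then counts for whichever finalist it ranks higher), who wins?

Round 1 first-place votes: A 0, B 12, C 11, D 0, E 6, F 6. B and C advance.
Runoff: B is ranked above C on 12 ballots, C above B on 23.

C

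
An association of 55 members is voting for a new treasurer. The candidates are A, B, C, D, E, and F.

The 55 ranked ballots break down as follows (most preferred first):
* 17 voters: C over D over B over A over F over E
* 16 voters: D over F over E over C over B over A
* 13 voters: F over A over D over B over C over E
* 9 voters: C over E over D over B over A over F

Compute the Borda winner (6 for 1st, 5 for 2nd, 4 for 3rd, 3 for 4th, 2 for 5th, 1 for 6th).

D

A: 17×3 + 16×1 + 13×5 + 9×2 = 150
B: 17×4 + 16×2 + 13×3 + 9×3 = 166
C: 17×6 + 16×3 + 13×2 + 9×6 = 230
D: 17×5 + 16×6 + 13×4 + 9×4 = 269
E: 17×1 + 16×4 + 13×1 + 9×5 = 139
F: 17×2 + 16×5 + 13×6 + 9×1 = 201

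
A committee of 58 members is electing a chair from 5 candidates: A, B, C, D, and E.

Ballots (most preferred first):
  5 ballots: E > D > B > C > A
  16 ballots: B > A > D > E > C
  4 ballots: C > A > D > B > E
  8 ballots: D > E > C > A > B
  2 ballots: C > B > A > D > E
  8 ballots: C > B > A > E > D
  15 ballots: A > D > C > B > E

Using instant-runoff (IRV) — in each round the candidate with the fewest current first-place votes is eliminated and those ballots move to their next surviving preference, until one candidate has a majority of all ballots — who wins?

Round 1: A 15, B 16, C 14, D 8, E 5. E eliminated.
Round 2: A 15, B 16, C 14, D 13. D eliminated.
Round 3: A 15, B 21, C 22. A eliminated.
Round 4: B 21, C 37. C has a majority (≥30).

C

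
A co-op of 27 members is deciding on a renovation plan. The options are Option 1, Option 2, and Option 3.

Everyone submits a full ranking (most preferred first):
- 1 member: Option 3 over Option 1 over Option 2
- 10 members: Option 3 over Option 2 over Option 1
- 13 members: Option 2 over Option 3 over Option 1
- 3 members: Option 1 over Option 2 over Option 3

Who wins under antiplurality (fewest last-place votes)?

Option 2

Last-place votes: Option 1 23, Option 2 1, Option 3 3.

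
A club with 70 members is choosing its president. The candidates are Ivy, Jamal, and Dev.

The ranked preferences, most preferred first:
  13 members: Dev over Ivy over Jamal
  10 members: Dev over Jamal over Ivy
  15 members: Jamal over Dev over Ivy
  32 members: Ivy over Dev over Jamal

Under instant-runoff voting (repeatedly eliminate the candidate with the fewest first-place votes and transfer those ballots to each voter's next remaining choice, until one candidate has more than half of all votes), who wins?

Round 1: Ivy 32, Jamal 15, Dev 23. Jamal eliminated.
Round 2: Ivy 32, Dev 38. Dev has a majority (≥36).

Dev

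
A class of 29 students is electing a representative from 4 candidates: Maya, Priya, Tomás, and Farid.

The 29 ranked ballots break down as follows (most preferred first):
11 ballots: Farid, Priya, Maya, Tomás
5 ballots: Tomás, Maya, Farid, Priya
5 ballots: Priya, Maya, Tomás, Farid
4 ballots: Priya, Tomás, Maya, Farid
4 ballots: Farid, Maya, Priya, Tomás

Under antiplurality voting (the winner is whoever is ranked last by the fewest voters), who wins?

Maya

Last-place votes: Maya 0, Priya 5, Tomás 15, Farid 9.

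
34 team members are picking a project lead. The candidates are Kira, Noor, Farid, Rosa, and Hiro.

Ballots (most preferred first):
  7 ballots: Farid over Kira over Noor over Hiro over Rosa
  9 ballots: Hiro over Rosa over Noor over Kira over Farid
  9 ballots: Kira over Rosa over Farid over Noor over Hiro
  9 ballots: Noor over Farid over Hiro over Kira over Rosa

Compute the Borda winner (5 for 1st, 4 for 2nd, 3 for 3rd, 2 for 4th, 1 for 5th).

Noor

Kira: 7×4 + 9×2 + 9×5 + 9×2 = 109
Noor: 7×3 + 9×3 + 9×2 + 9×5 = 111
Farid: 7×5 + 9×1 + 9×3 + 9×4 = 107
Rosa: 7×1 + 9×4 + 9×4 + 9×1 = 88
Hiro: 7×2 + 9×5 + 9×1 + 9×3 = 95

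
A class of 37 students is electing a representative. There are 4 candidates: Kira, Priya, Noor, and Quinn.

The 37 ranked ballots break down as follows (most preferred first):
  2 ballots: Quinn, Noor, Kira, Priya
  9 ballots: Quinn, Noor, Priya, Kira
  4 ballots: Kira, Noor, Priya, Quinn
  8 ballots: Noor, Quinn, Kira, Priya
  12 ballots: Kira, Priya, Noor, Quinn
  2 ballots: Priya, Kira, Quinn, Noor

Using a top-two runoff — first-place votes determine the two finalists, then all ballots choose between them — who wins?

Round 1 first-place votes: Kira 16, Priya 2, Noor 8, Quinn 11. Kira and Quinn advance.
Runoff: Kira is ranked above Quinn on 18 ballots, Quinn above Kira on 19.

Quinn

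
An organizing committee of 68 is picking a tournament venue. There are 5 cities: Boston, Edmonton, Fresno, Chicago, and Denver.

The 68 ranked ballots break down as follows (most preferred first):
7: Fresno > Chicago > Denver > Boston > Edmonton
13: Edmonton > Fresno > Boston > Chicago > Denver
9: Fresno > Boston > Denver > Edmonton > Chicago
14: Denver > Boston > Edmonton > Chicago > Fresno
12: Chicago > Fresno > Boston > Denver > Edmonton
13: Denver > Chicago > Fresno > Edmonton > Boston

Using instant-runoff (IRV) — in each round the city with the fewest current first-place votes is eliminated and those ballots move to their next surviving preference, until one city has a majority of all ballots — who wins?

Round 1: Boston 0, Edmonton 13, Fresno 16, Chicago 12, Denver 27. Boston eliminated.
Round 2: Edmonton 13, Fresno 16, Chicago 12, Denver 27. Chicago eliminated.
Round 3: Edmonton 13, Fresno 28, Denver 27. Edmonton eliminated.
Round 4: Fresno 41, Denver 27. Fresno has a majority (≥35).

Fresno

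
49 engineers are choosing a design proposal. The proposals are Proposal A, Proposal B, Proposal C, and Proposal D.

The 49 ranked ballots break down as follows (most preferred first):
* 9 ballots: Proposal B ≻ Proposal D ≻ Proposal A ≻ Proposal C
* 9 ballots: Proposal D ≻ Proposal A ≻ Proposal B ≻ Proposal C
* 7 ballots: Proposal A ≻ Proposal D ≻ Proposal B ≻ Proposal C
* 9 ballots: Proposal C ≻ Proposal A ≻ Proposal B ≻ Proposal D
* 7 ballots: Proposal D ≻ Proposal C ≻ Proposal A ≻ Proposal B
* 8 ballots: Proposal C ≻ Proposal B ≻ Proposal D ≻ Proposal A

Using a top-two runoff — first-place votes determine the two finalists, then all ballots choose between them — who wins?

Round 1 first-place votes: Proposal A 7, Proposal B 9, Proposal C 17, Proposal D 16. Proposal C and Proposal D advance.
Runoff: Proposal C is ranked above Proposal D on 17 ballots, Proposal D above Proposal C on 32.

Proposal D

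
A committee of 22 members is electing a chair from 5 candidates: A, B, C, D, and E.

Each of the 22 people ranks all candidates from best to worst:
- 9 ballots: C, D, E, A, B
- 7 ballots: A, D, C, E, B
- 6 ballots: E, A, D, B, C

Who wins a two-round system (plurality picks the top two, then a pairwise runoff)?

Round 1 first-place votes: A 7, B 0, C 9, D 0, E 6. C and A advance.
Runoff: C is ranked above A on 9 ballots, A above C on 13.

A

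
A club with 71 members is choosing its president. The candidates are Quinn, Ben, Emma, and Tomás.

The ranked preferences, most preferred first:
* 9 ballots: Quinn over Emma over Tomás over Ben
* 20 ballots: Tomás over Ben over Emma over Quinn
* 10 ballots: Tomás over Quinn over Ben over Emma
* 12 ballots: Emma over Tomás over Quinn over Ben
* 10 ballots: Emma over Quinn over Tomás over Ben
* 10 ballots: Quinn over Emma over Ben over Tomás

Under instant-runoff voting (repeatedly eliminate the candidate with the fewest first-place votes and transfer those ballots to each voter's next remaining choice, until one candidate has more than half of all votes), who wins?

Round 1: Quinn 19, Ben 0, Emma 22, Tomás 30. Ben eliminated.
Round 2: Quinn 19, Emma 22, Tomás 30. Quinn eliminated.
Round 3: Emma 41, Tomás 30. Emma has a majority (≥36).

Emma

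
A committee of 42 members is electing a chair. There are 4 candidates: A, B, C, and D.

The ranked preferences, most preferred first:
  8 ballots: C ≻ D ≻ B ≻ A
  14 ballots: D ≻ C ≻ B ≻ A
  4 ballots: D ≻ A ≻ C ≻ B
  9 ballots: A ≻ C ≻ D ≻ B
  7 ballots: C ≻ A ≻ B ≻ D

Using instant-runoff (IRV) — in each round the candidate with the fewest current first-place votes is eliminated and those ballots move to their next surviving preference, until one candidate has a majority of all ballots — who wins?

C

Round 1: A 9, B 0, C 15, D 18. B eliminated.
Round 2: A 9, C 15, D 18. A eliminated.
Round 3: C 24, D 18. C has a majority (≥22).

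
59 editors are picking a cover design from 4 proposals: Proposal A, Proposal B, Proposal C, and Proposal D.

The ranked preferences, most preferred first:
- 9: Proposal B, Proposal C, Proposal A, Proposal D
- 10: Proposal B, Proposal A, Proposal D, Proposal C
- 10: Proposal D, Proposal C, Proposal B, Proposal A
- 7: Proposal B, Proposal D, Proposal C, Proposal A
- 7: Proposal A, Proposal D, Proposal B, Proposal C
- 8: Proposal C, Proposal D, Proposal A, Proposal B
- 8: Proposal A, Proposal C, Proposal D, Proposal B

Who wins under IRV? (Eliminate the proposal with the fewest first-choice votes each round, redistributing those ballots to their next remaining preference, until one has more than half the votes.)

Round 1: Proposal A 15, Proposal B 26, Proposal C 8, Proposal D 10. Proposal C eliminated.
Round 2: Proposal A 15, Proposal B 26, Proposal D 18. Proposal A eliminated.
Round 3: Proposal B 26, Proposal D 33. Proposal D has a majority (≥30).

Proposal D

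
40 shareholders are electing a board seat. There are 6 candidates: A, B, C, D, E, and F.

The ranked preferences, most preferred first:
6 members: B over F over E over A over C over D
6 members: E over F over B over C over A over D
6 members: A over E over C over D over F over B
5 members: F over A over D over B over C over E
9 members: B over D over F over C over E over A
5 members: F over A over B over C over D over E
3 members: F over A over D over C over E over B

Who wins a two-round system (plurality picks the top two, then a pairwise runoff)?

F

Round 1 first-place votes: A 6, B 15, C 0, D 0, E 6, F 13. B and F advance.
Runoff: B is ranked above F on 15 ballots, F above B on 25.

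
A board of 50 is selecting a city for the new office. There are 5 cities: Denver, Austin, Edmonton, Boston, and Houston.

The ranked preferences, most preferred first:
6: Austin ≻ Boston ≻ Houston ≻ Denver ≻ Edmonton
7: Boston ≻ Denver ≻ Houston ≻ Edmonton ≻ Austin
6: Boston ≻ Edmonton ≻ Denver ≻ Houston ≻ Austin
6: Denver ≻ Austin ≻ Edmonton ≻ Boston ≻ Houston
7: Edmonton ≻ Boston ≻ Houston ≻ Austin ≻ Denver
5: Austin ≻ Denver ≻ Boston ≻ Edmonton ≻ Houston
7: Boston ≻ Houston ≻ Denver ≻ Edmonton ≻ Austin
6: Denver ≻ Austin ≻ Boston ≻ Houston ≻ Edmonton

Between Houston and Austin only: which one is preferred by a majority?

Houston is ranked above Austin on 27 ballots; Austin above Houston on 23.

Houston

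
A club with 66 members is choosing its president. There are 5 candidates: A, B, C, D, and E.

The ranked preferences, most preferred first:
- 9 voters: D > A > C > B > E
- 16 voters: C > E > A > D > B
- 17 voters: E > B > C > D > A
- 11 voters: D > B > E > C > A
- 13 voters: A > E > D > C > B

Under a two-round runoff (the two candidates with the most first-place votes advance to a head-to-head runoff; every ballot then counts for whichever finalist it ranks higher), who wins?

E

Round 1 first-place votes: A 13, B 0, C 16, D 20, E 17. D and E advance.
Runoff: D is ranked above E on 20 ballots, E above D on 46.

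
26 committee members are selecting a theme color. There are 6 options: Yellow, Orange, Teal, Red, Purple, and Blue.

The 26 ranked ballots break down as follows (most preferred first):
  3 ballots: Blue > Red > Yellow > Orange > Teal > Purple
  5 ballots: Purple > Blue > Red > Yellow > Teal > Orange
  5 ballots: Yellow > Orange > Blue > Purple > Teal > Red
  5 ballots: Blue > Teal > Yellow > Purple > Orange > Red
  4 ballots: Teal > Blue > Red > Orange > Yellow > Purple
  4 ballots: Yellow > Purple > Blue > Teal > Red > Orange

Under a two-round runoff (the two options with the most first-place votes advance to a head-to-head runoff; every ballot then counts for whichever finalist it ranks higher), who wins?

Round 1 first-place votes: Yellow 9, Orange 0, Teal 4, Red 0, Purple 5, Blue 8. Yellow and Blue advance.
Runoff: Yellow is ranked above Blue on 9 ballots, Blue above Yellow on 17.

Blue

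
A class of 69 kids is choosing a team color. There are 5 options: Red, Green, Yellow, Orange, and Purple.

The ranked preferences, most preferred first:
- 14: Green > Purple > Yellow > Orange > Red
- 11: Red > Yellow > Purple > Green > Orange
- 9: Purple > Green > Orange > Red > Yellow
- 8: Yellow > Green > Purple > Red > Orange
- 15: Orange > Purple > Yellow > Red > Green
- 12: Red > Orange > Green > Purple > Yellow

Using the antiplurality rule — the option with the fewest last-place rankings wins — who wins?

Purple

Last-place votes: Red 14, Green 15, Yellow 21, Orange 19, Purple 0.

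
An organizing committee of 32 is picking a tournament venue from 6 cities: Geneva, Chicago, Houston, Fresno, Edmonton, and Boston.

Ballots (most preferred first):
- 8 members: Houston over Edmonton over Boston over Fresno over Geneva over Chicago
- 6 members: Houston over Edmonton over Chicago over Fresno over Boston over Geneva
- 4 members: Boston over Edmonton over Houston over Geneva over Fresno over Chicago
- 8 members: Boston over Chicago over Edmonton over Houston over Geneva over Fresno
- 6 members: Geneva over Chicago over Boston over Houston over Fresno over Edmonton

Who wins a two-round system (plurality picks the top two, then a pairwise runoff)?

Round 1 first-place votes: Geneva 6, Chicago 0, Houston 14, Fresno 0, Edmonton 0, Boston 12. Houston and Boston advance.
Runoff: Houston is ranked above Boston on 14 ballots, Boston above Houston on 18.

Boston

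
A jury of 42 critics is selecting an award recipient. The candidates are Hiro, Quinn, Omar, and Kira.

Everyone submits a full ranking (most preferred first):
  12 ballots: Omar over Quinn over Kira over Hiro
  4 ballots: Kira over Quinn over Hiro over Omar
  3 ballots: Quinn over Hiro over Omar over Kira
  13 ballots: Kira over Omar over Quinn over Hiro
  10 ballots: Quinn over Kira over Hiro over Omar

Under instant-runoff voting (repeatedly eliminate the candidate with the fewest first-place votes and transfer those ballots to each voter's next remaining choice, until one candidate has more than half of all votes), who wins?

Round 1: Hiro 0, Quinn 13, Omar 12, Kira 17. Hiro eliminated.
Round 2: Quinn 13, Omar 12, Kira 17. Omar eliminated.
Round 3: Quinn 25, Kira 17. Quinn has a majority (≥22).

Quinn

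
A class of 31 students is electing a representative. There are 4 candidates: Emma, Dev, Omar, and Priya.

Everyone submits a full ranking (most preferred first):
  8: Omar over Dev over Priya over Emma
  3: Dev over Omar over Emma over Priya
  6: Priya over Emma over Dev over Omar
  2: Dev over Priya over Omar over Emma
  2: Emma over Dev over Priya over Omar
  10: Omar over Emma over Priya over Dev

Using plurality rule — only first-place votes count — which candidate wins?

Omar

First-place votes: Emma 2, Dev 5, Omar 18, Priya 6.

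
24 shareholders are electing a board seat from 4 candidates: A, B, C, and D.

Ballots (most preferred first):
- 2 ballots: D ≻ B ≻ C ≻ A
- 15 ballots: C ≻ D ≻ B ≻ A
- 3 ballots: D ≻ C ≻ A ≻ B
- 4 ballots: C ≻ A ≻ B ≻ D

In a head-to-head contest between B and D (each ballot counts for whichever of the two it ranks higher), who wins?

B is ranked above D on 4 ballots; D above B on 20.

D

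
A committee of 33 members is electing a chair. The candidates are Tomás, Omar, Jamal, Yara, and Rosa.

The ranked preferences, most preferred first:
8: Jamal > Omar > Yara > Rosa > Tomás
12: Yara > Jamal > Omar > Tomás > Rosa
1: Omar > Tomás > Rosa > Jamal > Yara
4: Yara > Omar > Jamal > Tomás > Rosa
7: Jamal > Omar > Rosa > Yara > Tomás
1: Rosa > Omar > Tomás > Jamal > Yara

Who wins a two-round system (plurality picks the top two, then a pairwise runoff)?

Jamal

Round 1 first-place votes: Tomás 0, Omar 1, Jamal 15, Yara 16, Rosa 1. Yara and Jamal advance.
Runoff: Yara is ranked above Jamal on 16 ballots, Jamal above Yara on 17.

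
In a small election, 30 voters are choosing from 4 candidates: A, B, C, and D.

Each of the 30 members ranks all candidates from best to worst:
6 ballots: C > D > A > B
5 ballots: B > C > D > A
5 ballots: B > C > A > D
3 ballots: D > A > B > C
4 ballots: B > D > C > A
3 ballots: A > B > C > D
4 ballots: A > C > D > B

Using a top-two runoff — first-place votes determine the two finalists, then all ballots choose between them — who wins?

Round 1 first-place votes: A 7, B 14, C 6, D 3. B and A advance.
Runoff: B is ranked above A on 14 ballots, A above B on 16.

A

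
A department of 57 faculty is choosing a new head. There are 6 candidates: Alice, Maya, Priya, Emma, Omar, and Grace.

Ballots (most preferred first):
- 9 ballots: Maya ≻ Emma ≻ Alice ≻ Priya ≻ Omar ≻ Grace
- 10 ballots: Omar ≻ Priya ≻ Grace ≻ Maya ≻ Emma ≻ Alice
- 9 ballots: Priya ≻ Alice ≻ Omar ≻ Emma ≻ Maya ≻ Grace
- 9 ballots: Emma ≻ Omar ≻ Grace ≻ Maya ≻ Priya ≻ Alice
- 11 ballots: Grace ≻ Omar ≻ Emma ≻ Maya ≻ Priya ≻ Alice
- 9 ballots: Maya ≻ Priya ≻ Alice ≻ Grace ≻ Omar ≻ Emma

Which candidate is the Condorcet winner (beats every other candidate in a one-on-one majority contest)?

Omar vs Alice: 30–27
Omar vs Maya: 39–18
Omar vs Priya: 30–27
Omar vs Emma: 39–18
Omar vs Grace: 37–20
Omar beats every other candidate.

Omar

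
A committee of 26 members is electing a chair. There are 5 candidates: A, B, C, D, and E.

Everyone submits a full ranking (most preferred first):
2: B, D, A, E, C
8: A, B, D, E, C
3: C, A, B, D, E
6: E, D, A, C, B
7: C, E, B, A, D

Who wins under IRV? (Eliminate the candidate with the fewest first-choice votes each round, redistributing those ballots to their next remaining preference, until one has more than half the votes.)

Round 1: A 8, B 2, C 10, D 0, E 6. D eliminated.
Round 2: A 8, B 2, C 10, E 6. B eliminated.
Round 3: A 10, C 10, E 6. E eliminated.
Round 4: A 16, C 10. A has a majority (≥14).

A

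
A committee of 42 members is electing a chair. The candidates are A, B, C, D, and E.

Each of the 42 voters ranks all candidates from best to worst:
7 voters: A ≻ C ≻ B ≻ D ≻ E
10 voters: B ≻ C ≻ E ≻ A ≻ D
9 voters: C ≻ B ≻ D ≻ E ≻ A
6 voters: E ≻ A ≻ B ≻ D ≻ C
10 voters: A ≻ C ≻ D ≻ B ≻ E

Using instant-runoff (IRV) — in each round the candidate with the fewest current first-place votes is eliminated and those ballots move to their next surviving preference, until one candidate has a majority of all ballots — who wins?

Round 1: A 17, B 10, C 9, D 0, E 6. D eliminated.
Round 2: A 17, B 10, C 9, E 6. E eliminated.
Round 3: A 23, B 10, C 9. A has a majority (≥22).

A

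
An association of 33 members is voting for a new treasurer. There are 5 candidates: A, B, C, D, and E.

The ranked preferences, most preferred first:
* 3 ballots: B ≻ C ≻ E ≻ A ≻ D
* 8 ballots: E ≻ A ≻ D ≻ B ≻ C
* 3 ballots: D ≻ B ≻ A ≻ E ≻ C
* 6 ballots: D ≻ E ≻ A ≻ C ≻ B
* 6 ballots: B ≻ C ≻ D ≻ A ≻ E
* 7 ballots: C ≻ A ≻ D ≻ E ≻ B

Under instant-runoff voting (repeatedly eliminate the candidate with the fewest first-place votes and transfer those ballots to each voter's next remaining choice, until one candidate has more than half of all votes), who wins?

Round 1: A 0, B 9, C 7, D 9, E 8. A eliminated.
Round 2: B 9, C 7, D 9, E 8. C eliminated.
Round 3: B 9, D 16, E 8. E eliminated.
Round 4: B 9, D 24. D has a majority (≥17).

D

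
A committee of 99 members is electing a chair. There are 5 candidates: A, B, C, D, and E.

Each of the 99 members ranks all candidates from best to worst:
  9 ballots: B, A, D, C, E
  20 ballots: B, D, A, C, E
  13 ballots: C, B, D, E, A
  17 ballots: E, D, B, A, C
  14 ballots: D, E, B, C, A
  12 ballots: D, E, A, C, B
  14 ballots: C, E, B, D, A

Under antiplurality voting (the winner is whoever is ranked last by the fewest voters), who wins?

D

Last-place votes: A 41, B 12, C 17, D 0, E 29.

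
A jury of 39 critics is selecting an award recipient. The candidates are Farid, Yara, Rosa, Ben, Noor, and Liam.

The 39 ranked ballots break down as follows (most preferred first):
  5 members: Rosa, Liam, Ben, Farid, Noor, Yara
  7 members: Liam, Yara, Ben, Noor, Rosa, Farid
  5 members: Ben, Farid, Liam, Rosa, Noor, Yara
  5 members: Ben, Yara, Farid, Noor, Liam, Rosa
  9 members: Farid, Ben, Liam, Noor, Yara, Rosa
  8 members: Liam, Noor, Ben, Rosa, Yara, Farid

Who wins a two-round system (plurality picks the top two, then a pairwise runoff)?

Round 1 first-place votes: Farid 9, Yara 0, Rosa 5, Ben 10, Noor 0, Liam 15. Liam and Ben advance.
Runoff: Liam is ranked above Ben on 20 ballots, Ben above Liam on 19.

Liam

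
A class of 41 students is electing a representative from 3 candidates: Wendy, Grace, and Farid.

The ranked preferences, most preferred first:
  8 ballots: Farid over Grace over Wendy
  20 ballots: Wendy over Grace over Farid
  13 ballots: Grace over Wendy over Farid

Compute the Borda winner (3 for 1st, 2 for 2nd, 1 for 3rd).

Grace

Wendy: 8×1 + 20×3 + 13×2 = 94
Grace: 8×2 + 20×2 + 13×3 = 95
Farid: 8×3 + 20×1 + 13×1 = 57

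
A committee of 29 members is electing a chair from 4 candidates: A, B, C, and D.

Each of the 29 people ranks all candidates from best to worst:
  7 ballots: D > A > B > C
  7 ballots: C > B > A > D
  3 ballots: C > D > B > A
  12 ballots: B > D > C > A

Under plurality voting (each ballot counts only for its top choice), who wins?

B

First-place votes: A 0, B 12, C 10, D 7.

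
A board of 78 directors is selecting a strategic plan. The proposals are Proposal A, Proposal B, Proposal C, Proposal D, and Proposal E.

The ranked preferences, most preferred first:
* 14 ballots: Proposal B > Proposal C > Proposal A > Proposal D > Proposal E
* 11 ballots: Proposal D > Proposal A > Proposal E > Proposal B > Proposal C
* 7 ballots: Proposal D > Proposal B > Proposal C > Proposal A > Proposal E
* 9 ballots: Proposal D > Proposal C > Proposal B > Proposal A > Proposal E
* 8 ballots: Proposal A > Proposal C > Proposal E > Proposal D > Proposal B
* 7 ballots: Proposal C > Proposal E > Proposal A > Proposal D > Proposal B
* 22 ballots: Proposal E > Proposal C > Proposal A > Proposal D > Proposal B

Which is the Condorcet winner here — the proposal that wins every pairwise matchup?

Proposal C vs Proposal A: 59–19
Proposal C vs Proposal B: 46–32
Proposal C vs Proposal D: 51–27
Proposal C vs Proposal E: 45–33
Proposal C beats every other proposal.

Proposal C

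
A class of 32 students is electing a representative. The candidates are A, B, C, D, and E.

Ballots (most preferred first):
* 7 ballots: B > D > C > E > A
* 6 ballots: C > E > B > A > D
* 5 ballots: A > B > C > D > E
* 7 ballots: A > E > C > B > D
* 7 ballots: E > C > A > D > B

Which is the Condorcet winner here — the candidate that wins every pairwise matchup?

C vs A: 20–12
C vs B: 20–12
C vs D: 25–7
C vs E: 18–14
C beats every other candidate.

C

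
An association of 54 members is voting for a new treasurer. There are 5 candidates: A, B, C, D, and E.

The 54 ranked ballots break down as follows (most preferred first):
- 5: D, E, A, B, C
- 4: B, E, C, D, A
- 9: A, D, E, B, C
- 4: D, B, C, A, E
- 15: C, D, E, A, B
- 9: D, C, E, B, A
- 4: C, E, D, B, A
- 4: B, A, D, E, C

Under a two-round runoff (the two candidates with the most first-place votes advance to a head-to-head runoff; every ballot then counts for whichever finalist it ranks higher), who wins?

D

Round 1 first-place votes: A 9, B 8, C 19, D 18, E 0. C and D advance.
Runoff: C is ranked above D on 23 ballots, D above C on 31.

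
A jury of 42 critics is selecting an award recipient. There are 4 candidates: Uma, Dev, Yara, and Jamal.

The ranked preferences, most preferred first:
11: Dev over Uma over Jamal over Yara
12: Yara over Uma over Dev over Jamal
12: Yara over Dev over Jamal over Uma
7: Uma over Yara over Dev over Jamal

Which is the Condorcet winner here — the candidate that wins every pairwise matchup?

Yara vs Uma: 24–18
Yara vs Dev: 31–11
Yara vs Jamal: 31–11
Yara beats every other candidate.

Yara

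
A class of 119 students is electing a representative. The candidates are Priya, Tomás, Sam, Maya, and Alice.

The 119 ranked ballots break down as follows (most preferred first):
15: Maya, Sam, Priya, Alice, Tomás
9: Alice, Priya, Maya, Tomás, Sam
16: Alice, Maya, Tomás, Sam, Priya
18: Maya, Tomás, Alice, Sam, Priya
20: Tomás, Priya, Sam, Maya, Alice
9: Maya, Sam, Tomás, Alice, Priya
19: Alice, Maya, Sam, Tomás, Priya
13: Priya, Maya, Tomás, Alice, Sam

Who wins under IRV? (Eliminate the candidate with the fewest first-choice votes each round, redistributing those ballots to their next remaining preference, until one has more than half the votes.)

Maya

Round 1: Priya 13, Tomás 20, Sam 0, Maya 42, Alice 44. Sam eliminated.
Round 2: Priya 13, Tomás 20, Maya 42, Alice 44. Priya eliminated.
Round 3: Tomás 20, Maya 55, Alice 44. Tomás eliminated.
Round 4: Maya 75, Alice 44. Maya has a majority (≥60).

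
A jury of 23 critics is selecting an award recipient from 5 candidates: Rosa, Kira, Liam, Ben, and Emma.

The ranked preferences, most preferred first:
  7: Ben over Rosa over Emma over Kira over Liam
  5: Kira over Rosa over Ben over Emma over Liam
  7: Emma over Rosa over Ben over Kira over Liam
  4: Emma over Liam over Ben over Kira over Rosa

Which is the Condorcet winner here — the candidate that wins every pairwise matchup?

Rosa

Rosa vs Kira: 14–9
Rosa vs Liam: 19–4
Rosa vs Ben: 12–11
Rosa vs Emma: 12–11
Rosa beats every other candidate.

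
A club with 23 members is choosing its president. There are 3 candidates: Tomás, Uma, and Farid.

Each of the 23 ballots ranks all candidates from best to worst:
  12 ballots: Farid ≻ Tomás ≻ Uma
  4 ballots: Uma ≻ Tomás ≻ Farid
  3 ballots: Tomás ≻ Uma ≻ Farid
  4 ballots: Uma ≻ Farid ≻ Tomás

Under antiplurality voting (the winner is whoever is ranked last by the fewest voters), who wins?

Tomás

Last-place votes: Tomás 4, Uma 12, Farid 7.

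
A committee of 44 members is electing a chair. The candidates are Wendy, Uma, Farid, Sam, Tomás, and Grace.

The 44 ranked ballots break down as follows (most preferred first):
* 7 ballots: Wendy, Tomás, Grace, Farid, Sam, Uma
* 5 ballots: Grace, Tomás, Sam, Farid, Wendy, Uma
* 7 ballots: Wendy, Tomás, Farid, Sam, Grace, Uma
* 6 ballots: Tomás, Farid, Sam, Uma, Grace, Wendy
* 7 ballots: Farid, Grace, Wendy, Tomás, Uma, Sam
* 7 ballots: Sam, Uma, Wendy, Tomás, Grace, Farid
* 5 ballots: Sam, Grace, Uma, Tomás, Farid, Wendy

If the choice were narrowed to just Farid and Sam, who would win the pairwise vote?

Farid is ranked above Sam on 27 ballots; Sam above Farid on 17.

Farid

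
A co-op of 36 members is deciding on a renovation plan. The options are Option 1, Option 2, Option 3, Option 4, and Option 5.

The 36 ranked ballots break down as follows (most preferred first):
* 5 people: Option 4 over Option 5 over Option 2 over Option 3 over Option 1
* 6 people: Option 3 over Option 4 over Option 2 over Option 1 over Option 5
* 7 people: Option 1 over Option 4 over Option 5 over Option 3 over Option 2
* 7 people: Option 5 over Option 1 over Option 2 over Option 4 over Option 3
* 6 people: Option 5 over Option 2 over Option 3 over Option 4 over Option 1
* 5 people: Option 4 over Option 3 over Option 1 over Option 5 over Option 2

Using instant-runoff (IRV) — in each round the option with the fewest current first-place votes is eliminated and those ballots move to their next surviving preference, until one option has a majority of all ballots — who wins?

Round 1: Option 1 7, Option 2 0, Option 3 6, Option 4 10, Option 5 13. Option 2 eliminated.
Round 2: Option 1 7, Option 3 6, Option 4 10, Option 5 13. Option 3 eliminated.
Round 3: Option 1 7, Option 4 16, Option 5 13. Option 1 eliminated.
Round 4: Option 4 23, Option 5 13. Option 4 has a majority (≥19).

Option 4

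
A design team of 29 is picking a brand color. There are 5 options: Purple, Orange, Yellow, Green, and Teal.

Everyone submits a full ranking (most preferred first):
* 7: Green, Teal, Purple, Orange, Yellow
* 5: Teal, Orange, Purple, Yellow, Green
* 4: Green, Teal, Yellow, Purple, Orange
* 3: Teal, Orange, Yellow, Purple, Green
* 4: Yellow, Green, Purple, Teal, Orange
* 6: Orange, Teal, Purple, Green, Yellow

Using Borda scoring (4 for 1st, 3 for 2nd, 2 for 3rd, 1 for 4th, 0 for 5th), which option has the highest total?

Teal

Purple: 7×2 + 5×2 + 4×1 + 3×1 + 4×2 + 6×2 = 51
Orange: 7×1 + 5×3 + 4×0 + 3×3 + 4×0 + 6×4 = 55
Yellow: 7×0 + 5×1 + 4×2 + 3×2 + 4×4 + 6×0 = 35
Green: 7×4 + 5×0 + 4×4 + 3×0 + 4×3 + 6×1 = 62
Teal: 7×3 + 5×4 + 4×3 + 3×4 + 4×1 + 6×3 = 87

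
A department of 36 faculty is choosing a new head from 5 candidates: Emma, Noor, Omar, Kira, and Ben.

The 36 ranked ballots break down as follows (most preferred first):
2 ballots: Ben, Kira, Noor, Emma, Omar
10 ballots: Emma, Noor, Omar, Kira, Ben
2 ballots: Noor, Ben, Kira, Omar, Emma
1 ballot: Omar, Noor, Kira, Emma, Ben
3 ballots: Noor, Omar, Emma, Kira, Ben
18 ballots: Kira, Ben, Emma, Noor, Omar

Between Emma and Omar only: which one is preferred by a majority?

Emma is ranked above Omar on 30 ballots; Omar above Emma on 6.

Emma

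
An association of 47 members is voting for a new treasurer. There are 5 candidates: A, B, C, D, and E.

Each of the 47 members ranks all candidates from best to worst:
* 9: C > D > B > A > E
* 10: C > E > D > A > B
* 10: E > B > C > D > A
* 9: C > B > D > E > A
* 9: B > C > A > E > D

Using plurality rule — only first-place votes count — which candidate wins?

C

First-place votes: A 0, B 9, C 28, D 0, E 10.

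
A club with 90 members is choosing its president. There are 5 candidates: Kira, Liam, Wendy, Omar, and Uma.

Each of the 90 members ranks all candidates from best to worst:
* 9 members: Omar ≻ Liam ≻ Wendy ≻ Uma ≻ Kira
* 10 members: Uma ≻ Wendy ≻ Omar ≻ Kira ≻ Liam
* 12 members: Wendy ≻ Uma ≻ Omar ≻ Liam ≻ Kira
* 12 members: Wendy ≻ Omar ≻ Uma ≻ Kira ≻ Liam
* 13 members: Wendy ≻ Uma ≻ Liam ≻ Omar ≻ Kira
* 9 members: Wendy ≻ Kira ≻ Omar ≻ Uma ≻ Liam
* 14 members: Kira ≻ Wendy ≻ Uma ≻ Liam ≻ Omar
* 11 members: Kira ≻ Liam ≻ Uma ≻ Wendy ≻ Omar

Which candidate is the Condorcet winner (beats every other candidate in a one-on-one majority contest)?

Wendy

Wendy vs Kira: 65–25
Wendy vs Liam: 70–20
Wendy vs Omar: 81–9
Wendy vs Uma: 69–21
Wendy beats every other candidate.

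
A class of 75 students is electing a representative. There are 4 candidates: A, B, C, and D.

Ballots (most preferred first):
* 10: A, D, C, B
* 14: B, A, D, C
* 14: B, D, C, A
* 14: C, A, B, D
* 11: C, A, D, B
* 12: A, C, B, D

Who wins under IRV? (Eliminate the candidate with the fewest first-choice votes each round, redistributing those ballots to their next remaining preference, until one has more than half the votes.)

C

Round 1: A 22, B 28, C 25, D 0. D eliminated.
Round 2: A 22, B 28, C 25. A eliminated.
Round 3: B 28, C 47. C has a majority (≥38).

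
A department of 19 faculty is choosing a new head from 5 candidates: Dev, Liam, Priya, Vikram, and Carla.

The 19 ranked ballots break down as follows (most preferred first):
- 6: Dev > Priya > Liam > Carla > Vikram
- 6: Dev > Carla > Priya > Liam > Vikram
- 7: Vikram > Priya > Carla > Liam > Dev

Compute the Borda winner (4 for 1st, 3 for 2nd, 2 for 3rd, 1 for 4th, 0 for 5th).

Dev: 6×4 + 6×4 + 7×0 = 48
Liam: 6×2 + 6×1 + 7×1 = 25
Priya: 6×3 + 6×2 + 7×3 = 51
Vikram: 6×0 + 6×0 + 7×4 = 28
Carla: 6×1 + 6×3 + 7×2 = 38

Priya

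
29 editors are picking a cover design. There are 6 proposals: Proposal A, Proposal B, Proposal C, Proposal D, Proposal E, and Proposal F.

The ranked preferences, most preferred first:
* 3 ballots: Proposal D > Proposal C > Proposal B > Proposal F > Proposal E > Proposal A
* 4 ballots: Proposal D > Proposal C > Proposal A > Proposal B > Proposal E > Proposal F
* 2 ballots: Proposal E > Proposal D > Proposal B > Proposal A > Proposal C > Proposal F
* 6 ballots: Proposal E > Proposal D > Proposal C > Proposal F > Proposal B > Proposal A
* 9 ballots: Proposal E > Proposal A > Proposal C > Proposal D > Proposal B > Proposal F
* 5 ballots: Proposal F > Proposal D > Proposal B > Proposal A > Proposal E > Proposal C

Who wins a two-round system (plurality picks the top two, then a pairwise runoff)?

Proposal E

Round 1 first-place votes: Proposal A 0, Proposal B 0, Proposal C 0, Proposal D 7, Proposal E 17, Proposal F 5. Proposal E and Proposal D advance.
Runoff: Proposal E is ranked above Proposal D on 17 ballots, Proposal D above Proposal E on 12.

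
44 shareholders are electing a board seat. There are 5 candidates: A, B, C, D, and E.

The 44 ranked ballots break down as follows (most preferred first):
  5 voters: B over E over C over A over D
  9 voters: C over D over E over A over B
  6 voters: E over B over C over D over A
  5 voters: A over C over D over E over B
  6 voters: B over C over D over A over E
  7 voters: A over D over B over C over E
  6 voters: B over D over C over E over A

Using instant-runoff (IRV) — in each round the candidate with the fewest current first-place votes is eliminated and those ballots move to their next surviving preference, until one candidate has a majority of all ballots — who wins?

B

Round 1: A 12, B 17, C 9, D 0, E 6. D eliminated.
Round 2: A 12, B 17, C 9, E 6. E eliminated.
Round 3: A 12, B 23, C 9. B has a majority (≥23).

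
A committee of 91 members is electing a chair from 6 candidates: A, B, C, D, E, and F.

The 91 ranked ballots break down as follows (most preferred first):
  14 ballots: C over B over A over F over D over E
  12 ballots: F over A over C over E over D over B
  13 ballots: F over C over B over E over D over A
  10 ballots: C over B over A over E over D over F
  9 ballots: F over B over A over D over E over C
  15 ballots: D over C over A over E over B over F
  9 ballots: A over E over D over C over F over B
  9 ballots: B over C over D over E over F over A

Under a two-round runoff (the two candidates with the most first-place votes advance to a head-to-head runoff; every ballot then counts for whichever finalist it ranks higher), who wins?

C

Round 1 first-place votes: A 9, B 9, C 24, D 15, E 0, F 34. F and C advance.
Runoff: F is ranked above C on 34 ballots, C above F on 57.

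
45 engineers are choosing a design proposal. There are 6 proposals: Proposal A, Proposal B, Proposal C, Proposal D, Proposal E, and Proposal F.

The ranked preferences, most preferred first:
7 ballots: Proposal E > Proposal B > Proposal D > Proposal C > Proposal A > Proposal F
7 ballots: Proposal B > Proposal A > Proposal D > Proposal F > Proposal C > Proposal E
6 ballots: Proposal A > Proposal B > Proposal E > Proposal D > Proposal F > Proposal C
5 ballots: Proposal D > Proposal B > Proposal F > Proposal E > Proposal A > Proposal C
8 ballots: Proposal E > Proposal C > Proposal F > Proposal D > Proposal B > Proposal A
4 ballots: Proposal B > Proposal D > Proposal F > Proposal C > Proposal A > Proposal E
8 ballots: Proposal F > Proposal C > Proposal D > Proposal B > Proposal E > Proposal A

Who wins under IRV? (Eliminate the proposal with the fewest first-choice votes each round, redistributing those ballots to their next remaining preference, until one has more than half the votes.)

Proposal B

Round 1: Proposal A 6, Proposal B 11, Proposal C 0, Proposal D 5, Proposal E 15, Proposal F 8. Proposal C eliminated.
Round 2: Proposal A 6, Proposal B 11, Proposal D 5, Proposal E 15, Proposal F 8. Proposal D eliminated.
Round 3: Proposal A 6, Proposal B 16, Proposal E 15, Proposal F 8. Proposal A eliminated.
Round 4: Proposal B 22, Proposal E 15, Proposal F 8. Proposal F eliminated.
Round 5: Proposal B 30, Proposal E 15. Proposal B has a majority (≥23).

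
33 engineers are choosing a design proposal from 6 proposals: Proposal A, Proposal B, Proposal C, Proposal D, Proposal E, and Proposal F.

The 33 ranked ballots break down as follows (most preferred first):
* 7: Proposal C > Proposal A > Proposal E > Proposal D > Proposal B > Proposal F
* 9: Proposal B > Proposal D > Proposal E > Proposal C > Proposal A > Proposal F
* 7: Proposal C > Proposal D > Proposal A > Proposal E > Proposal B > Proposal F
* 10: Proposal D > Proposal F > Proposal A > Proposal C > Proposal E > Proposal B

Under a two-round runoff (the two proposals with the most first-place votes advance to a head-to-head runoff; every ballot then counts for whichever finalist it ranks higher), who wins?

Proposal D

Round 1 first-place votes: Proposal A 0, Proposal B 9, Proposal C 14, Proposal D 10, Proposal E 0, Proposal F 0. Proposal C and Proposal D advance.
Runoff: Proposal C is ranked above Proposal D on 14 ballots, Proposal D above Proposal C on 19.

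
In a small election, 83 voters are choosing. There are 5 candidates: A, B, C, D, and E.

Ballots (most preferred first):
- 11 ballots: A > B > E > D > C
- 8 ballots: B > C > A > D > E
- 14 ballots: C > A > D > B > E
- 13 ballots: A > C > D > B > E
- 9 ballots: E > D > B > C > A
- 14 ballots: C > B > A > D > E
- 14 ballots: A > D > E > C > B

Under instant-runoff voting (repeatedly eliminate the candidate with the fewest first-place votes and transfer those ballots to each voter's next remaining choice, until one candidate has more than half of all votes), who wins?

Round 1: A 38, B 8, C 28, D 0, E 9. D eliminated.
Round 2: A 38, B 8, C 28, E 9. B eliminated.
Round 3: A 38, C 36, E 9. E eliminated.
Round 4: A 38, C 45. C has a majority (≥42).

C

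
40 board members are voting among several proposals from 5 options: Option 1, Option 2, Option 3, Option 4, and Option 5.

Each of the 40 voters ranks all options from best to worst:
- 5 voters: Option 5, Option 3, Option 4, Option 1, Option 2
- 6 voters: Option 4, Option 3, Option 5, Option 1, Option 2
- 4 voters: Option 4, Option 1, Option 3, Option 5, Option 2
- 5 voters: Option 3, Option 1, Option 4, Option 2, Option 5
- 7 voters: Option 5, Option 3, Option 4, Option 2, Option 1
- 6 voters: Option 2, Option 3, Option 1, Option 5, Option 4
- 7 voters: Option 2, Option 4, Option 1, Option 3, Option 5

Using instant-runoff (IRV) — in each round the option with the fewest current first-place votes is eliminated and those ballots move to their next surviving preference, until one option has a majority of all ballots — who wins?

Option 4

Round 1: Option 1 0, Option 2 13, Option 3 5, Option 4 10, Option 5 12. Option 1 eliminated.
Round 2: Option 2 13, Option 3 5, Option 4 10, Option 5 12. Option 3 eliminated.
Round 3: Option 2 13, Option 4 15, Option 5 12. Option 5 eliminated.
Round 4: Option 2 13, Option 4 27. Option 4 has a majority (≥21).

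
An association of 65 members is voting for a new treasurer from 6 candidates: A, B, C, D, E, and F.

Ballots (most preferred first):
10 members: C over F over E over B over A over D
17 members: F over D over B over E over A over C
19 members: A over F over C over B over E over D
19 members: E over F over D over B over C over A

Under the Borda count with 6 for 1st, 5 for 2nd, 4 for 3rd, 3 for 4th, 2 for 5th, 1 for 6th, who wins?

A: 10×2 + 17×2 + 19×6 + 19×1 = 187
B: 10×3 + 17×4 + 19×3 + 19×3 = 212
C: 10×6 + 17×1 + 19×4 + 19×2 = 191
D: 10×1 + 17×5 + 19×1 + 19×4 = 190
E: 10×4 + 17×3 + 19×2 + 19×6 = 243
F: 10×5 + 17×6 + 19×5 + 19×5 = 342

F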